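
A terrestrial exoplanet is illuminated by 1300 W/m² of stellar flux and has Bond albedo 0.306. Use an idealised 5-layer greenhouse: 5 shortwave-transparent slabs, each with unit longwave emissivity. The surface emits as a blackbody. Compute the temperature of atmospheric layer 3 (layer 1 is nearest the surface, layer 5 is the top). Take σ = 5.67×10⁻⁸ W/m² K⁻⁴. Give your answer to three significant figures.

Top-of-atmosphere balance: σT_e⁴ = S(1−α)/4 = 225.5 W/m² → T_e = 251.1 K.
In the N-layer model, layer k (counted from the surface) has T_k = (N+1−k)^(1/4)·T_e.
T_3 = (3)^(1/4)·251.1 = 330.5 K.

331 K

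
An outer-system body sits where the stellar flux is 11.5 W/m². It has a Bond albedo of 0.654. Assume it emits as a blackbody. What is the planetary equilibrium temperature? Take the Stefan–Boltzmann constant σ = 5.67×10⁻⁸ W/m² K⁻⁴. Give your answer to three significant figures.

Absorbed flux (global mean): S(1−α)/4 = 11.50·0.346/4 = 0.9947 W/m².
Balancing against σT⁴: T = (0.9947/5.67×10⁻⁸)^(1/4) = 64.72 K.

64.7 K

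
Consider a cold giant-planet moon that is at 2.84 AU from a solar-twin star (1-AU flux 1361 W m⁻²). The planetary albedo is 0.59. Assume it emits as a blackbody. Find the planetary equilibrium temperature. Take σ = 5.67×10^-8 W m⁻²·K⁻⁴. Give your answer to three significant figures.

132 K

Flux at the orbit: S = 1361/(2.84)² = 168.7 W m⁻².
Averaging over the sphere, the absorbed flux is S(1−α)/4 = 17.30 W m⁻².
In equilibrium σT⁴ equals this, so T = 132.2 K.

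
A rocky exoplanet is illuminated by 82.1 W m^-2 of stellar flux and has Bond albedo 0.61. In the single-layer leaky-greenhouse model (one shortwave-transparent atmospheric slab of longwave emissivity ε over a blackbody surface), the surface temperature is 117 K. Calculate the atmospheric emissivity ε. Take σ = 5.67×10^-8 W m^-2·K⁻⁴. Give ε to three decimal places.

0.493

First, T_e = [82.10·(1−0.61)/(4σ)]^(1/4) = 109.0 K.
T_s⁴ = T_e⁴·2/(2−ε) → ε = 2 − 2(T_e/T_s)⁴ = 2 − 2·(109.0/117)⁴ = 0.4932.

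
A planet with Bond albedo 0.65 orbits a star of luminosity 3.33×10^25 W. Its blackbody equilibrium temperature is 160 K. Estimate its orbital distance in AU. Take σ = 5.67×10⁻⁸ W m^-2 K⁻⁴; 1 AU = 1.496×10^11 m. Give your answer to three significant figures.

Energy balance gives S = 4σT⁴/(1−α) = 424.7 W m^-2.
From L = 4πd²S, d = √(3.33×10^25/(4π·424.7)) = 7.899×10^10 m = 0.5280 AU.

0.528 AU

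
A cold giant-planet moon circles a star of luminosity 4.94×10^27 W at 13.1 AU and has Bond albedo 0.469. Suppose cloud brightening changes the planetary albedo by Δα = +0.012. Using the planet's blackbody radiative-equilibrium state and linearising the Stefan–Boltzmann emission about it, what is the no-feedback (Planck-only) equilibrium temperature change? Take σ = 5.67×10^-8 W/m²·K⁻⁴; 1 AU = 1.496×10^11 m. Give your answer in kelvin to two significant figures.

-0.70 K

d = 13.1 × 1.496×10^11 m = 1.960×10^12 m.
S = L/(4πd²) = 102.4 W/m².
The baseline emission temperature is T_e = 124.4 K.
TOA radiative forcing: ΔF = −S·Δα/4 = −102.4·(+0.012)/4 = -0.3071 W/m².
Linearising σT⁴ gives d(σT⁴)/dT = 4σT_e³ = 0.4368 W/m² per K.
ΔT₀ = ΔF/λ_P = -0.3071/0.4368 = -0.703 K.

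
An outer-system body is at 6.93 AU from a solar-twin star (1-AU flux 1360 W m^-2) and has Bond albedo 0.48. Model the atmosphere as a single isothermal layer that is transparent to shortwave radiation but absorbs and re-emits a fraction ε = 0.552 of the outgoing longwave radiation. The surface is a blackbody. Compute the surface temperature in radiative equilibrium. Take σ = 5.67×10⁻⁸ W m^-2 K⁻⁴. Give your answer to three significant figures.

Flux at the orbit: S = 1360/(6.93)² = 28.32 W m^-2.
Effective emission temperature (TOA balance): σT_e⁴ = S(1−α)/4 = 3.681 W m^-2 → T_e = 89.77 K.
The surface balance (absorbed SW + ε·downward IR = σT_s⁴) with T_a⁴ = T_s⁴/2 reduces to T_s = T_e·[2/(2−ε)]^¼ = 97.31 K.

97.3 K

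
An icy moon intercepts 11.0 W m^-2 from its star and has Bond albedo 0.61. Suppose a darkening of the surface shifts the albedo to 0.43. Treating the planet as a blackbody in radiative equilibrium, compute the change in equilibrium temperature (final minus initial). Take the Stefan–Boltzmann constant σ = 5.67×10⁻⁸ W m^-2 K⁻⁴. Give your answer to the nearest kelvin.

Before: T₁ = [11.00·0.39/(4σ)]^(1/4) = 65.95 K.
With α = 0.43, T₂ = 72.51 K.
ΔT = T₂ − T₁ = 6.563 K.

7 kelvin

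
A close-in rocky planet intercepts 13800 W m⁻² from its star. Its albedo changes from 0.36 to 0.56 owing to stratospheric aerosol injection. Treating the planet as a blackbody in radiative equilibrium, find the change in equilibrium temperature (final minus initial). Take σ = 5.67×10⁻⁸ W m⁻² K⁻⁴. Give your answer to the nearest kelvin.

-40 kelvin

Initial: T₁ = [S(1−0.36)/(4σ)]^(1/4) = 444.2 K.
Final:   T₂ = [S(1−0.56)/(4σ)]^(1/4) = 404.5 K.
Change: 404.5 − 444.2 = -39.72 K.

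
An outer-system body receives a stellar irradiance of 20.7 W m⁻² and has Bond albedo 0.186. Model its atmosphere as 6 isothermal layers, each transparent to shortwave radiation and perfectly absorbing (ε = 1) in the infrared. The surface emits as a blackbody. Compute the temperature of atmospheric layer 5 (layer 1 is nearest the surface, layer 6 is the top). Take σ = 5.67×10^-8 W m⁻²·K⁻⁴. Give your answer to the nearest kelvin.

Top-of-atmosphere balance: σT_e⁴ = S(1−α)/4 = 4.212 W m⁻² → T_e = 92.84 K.
Each opaque layer satisfies 2T_j⁴ = T_{j−1}⁴ + T_{j+1}⁴, giving T_k⁴ = (N+1−k)T_e⁴.
T_5 = (2)^(1/4)·92.84 = 110.4 K.

110 K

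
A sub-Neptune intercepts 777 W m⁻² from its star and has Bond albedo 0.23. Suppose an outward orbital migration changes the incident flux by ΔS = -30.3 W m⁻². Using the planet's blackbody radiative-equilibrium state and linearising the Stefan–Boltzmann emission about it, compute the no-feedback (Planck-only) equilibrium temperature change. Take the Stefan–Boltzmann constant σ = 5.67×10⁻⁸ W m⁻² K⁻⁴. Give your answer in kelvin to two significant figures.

The baseline emission temperature is T_e = 226.6 K.
ΔF = Δ[S(1−α)]/4 = (1−0.23)·-30.3/4 = -5.833 W m⁻².
The Planck feedback parameter is 4σT_e³ = 2.640 W m⁻²/K.
So ΔT₀ = -5.833/2.640 = -2.21 K.

-2.2 K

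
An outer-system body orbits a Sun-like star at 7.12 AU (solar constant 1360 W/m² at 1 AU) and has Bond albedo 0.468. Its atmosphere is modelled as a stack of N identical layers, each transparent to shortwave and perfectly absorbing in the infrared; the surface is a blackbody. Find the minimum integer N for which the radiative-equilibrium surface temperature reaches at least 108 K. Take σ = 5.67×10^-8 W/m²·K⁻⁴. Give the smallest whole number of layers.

Irradiance scales as 1/d², so S = 1360 W/m² × (1/7.12)² = 26.83 W/m².
The effective emission temperature is T_e = [S(1−α)/(4σ)]^¼ = 89.07 K.
T_s = (N+1)^(1/4)·T_e ≥ 108 K requires N+1 ≥ (T_s/T_e)⁴ = (108/89.07)⁴ = 2.162.
So N ≥ 1.162; the smallest integer is N = 2.

2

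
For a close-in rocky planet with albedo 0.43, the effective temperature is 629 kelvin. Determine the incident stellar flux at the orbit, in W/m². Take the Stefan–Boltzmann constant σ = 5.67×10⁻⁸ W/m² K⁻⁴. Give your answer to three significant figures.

Invert the energy balance for S: S = 4σT⁴/(1−α).
The emitted flux is σT⁴ = 8875 W/m².
S = 4·8875/0.57 = 62280 W/m².

62300 W/m²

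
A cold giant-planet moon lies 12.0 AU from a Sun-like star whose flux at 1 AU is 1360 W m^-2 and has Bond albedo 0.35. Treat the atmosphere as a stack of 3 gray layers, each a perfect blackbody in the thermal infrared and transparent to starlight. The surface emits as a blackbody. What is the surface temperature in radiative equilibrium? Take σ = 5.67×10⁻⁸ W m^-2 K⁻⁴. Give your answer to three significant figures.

102 kelvin

Flux at the orbit: S = 1360/(12.0)² = 9.444 W m^-2.
OLR = S(1−α)/4 = 1.535 W m^-2; the top layer radiates at T_e = 72.13 K.
With N = 3 opaque layers, T_s = (N+1)^(1/4)·T_e = 4^(1/4)·72.13 = 102.0 K.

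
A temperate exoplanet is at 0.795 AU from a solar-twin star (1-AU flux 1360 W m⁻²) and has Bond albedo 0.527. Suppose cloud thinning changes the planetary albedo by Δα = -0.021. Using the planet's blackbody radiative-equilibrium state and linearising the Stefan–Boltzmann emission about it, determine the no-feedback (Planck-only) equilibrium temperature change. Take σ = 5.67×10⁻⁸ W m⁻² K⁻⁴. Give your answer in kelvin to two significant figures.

Flux at the orbit: S = 1360/(0.795)² = 2152 W m⁻².
The baseline emission temperature is T_e = 258.8 K.
The change in absorbed flux is Δ[S(1−α)/4] = −SΔα/4 = 11.30 W m⁻².
The Planck feedback parameter is 4σT_e³ = 3.932 W m⁻²/K.
So ΔT₀ = 11.30/3.932 = 2.87 K.

2.9 K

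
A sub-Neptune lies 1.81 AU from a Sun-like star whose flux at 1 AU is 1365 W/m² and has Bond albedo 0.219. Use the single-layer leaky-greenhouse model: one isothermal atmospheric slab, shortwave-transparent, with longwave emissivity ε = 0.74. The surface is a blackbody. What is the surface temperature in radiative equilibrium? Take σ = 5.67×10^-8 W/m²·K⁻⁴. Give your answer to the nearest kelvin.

Irradiance scales as 1/d², so S = 1365 W/m² × (1/1.81)² = 416.7 W/m².
Effective emission temperature (TOA balance): σT_e⁴ = S(1−α)/4 = 81.35 W/m² → T_e = 194.6 K.
The surface balance (absorbed SW + ε·downward IR = σT_s⁴) with T_a⁴ = T_s⁴/2 reduces to T_s = T_e·[2/(2−ε)]^¼ = 218.5 K.

218 K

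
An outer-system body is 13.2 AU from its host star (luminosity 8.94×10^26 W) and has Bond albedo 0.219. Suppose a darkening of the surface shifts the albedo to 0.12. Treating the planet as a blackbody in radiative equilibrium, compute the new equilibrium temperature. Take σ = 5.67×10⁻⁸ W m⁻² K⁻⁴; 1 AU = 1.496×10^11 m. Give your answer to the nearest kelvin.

Orbital distance: d = 13.2 AU = 1.975×10^12 m.
S = L/(4πd²) = 18.24 W m⁻².
T₂ = [S(1−α₂)/(4σ)]^(1/4) = [18.24·0.88/(4σ)]^(1/4) = 91.73 K.

92 K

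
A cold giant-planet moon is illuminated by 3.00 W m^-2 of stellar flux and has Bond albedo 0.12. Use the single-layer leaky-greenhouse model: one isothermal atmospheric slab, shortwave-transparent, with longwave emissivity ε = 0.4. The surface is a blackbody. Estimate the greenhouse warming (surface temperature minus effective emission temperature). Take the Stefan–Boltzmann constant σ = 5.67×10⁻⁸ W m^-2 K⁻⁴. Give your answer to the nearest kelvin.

3 K

Effective emission temperature (TOA balance): σT_e⁴ = S(1−α)/4 = 0.6600 W m^-2 → T_e = 58.41 K.
The surface balance (absorbed SW + ε·downward IR = σT_s⁴) with T_a⁴ = T_s⁴/2 reduces to T_s = T_e·[2/(2−ε)]^¼ = 61.76 K.
Greenhouse warming: T_s − T_e = 3.351 K.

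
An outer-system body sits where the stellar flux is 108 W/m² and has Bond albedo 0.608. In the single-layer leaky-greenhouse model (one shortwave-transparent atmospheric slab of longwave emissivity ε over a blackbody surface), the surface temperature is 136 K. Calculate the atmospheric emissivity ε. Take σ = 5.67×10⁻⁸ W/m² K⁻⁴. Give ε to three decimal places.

0.909

First, T_e = [108.0·(1−0.608)/(4σ)]^(1/4) = 116.9 K.
Inverting T_s⁴ = 2T_e⁴/(2−ε): (T_e/T_s)⁴ = 0.5456, so ε = 2(1 − 0.5456) = 0.9087.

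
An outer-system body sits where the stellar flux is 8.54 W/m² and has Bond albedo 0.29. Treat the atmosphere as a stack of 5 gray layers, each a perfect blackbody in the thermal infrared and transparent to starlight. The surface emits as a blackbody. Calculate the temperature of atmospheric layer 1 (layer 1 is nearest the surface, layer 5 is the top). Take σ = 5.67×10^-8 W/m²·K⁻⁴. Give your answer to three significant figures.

108 kelvin

Top-of-atmosphere balance: σT_e⁴ = S(1−α)/4 = 1.516 W/m² → T_e = 71.91 K.
The net upward flux σT_e⁴ is constant between every pair of levels, so T_k⁴ = (N+1−k)T_e⁴.
With k = 1: T_1 = (5+1−1)^¼·71.91 K = 107.5 K.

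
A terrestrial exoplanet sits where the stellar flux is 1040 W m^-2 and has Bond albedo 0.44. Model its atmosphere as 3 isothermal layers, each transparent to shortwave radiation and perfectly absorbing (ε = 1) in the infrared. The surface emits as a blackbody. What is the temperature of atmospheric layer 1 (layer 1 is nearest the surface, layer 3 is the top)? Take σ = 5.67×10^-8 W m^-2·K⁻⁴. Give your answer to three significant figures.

Top-of-atmosphere balance: σT_e⁴ = S(1−α)/4 = 145.6 W m^-2 → T_e = 225.1 K.
Each opaque layer satisfies 2T_j⁴ = T_{j−1}⁴ + T_{j+1}⁴, giving T_k⁴ = (N+1−k)T_e⁴.
T_1 = (3)^(1/4)·225.1 = 296.3 K.

296 kelvin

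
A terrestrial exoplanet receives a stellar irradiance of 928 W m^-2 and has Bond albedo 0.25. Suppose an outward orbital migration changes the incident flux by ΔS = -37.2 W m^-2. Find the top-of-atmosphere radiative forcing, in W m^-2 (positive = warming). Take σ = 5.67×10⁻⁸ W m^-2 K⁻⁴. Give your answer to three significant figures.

TOA radiative forcing: ΔF = (1−α)ΔS/4 = 0.75·(-37.2)/4 = -6.975 W m^-2.

-6.98 W m^-2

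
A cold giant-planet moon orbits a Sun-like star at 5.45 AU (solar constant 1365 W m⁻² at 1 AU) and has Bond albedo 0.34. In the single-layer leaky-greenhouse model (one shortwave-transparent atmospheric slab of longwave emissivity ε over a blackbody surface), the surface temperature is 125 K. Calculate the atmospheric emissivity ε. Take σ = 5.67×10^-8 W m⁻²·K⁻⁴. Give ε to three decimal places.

0.904

Irradiance scales as 1/d², so S = 1365 W m⁻² × (1/5.45)² = 45.96 W m⁻².
First, T_e = [45.96·(1−0.34)/(4σ)]^(1/4) = 107.5 K.
Since (2−ε)/2 = (T_e/T_s)⁴ = 0.5478, ε = 0.9045.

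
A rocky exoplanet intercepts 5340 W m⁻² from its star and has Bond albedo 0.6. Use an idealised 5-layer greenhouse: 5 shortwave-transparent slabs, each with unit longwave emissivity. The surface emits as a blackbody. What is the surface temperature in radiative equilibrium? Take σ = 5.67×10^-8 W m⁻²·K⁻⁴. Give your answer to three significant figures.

Top-of-atmosphere balance: σT_e⁴ = S(1−α)/4 = 534.0 W m⁻² → T_e = 311.5 K.
Layer-by-layer balance gives σT_s⁴ = (N+1)σT_e⁴, so T_s = 6^¼·311.5 = 487.6 K.

488 K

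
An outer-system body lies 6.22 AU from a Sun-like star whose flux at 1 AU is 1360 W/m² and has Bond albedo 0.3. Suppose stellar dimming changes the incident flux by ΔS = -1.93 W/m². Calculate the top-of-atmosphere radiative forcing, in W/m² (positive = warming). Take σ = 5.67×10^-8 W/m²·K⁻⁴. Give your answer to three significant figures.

-0.338 W/m²

By the inverse-square law, S = 1360/6.22² = 35.15 W/m².
Only a fraction (1−α) is absorbed and it's spread over 4πR², so ΔF = (1−α)ΔS/4 = -0.3377 W/m².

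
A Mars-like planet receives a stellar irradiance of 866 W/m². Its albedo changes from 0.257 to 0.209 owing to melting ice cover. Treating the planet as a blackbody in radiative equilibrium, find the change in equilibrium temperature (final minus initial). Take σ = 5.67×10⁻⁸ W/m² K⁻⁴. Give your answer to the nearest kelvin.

4 K

Initial: T₁ = [S(1−0.257)/(4σ)]^(1/4) = 230.8 K.
With α = 0.209, T₂ = 234.4 K.
ΔT = T₂ − T₁ = 3.640 K.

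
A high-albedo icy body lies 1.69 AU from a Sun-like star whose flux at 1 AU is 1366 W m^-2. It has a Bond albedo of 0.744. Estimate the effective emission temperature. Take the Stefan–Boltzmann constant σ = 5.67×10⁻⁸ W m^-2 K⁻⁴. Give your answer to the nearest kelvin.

152 K

By the inverse-square law, S = 1366/1.69² = 478.3 W m^-2.
Averaging over the sphere, the absorbed flux is S(1−α)/4 = 30.61 W m^-2.
Balancing against σT⁴: T = (30.61/5.67×10⁻⁸)^(1/4) = 152.4 K.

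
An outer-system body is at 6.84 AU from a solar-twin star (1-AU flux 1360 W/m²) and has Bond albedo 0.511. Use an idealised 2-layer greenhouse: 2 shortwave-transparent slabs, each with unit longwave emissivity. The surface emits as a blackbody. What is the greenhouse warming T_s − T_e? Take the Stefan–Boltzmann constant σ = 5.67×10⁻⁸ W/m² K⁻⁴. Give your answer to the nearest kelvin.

Irradiance scales as 1/d², so S = 1360 W/m² × (1/6.84)² = 29.07 W/m².
Top-of-atmosphere balance: σT_e⁴ = S(1−α)/4 = 3.554 W/m² → T_e = 88.98 K.
T_s = (N+1)^(1/4)·T_e = 117.1 K.
So the greenhouse effect raises the surface by 117.1 − 88.98 = 28.12 K.

28 K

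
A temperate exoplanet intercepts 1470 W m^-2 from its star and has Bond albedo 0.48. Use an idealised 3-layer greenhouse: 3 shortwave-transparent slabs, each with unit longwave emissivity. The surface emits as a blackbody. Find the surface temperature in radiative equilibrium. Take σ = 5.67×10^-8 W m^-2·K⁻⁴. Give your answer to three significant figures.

The effective emission temperature is T_e = [S(1−α)/(4σ)]^¼ = 240.9 K.
For an N-layer opaque stack, T_s⁴ = (N+1)T_e⁴, hence T_s = (4)^(1/4)×240.9 K = 340.7 K.

341 K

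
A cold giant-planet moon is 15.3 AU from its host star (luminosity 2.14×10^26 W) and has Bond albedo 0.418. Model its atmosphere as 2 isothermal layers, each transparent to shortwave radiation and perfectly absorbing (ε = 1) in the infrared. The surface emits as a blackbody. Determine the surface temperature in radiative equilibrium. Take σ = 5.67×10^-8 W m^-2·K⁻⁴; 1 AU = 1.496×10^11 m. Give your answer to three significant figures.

70.7 K

d = 15.3 × 1.496×10^11 m = 2.289×10^12 m.
Spreading L over a sphere of radius d: S = 2.14×10^26/(4π·2.29×10^12²) = 3.251 W m^-2.
The effective emission temperature is T_e = [S(1−α)/(4σ)]^¼ = 53.74 K.
For an N-layer opaque stack, T_s⁴ = (N+1)T_e⁴, hence T_s = (3)^(1/4)×53.74 K = 70.73 K.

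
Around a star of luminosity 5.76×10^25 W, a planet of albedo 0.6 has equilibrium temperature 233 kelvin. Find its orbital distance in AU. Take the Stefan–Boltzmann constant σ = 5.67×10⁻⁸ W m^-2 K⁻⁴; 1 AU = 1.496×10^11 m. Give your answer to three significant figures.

0.350 AU

Required flux: S = 4σT⁴/(1−α) = 1671 W m^-2.
Then d = [L/(4πS)]^(1/2) = 5.237×10^10 m, i.e. 0.3501 AU.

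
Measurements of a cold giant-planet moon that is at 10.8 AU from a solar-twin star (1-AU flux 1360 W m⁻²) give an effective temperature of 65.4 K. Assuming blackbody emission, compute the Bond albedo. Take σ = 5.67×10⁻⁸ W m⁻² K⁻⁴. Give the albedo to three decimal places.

Irradiance scales as 1/d², so S = 1360 W m⁻² × (1/10.8)² = 11.66 W m⁻².
From σT⁴ = S(1−α)/4 we invert for α: 1−α = 4σT⁴/S.
σT⁴ = 1.037 W m⁻², so 4σT⁴ = 4.149 W m⁻².
1−α = 4.149/11.66 = 0.3558, so α = 0.6442.

0.644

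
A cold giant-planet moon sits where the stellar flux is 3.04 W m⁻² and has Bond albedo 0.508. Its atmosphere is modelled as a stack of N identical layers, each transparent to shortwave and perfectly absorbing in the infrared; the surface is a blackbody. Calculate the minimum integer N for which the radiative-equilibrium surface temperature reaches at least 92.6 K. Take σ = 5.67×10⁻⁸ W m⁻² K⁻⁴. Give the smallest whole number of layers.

OLR = S(1−α)/4 = 0.3739 W m⁻²; the top layer radiates at T_e = 50.68 K.
Need (N+1)T_e⁴ ≥ T_s⁴, i.e. N+1 ≥ (92.6/50.68)⁴ = 11.149.
The minimum whole number is N = 11.

11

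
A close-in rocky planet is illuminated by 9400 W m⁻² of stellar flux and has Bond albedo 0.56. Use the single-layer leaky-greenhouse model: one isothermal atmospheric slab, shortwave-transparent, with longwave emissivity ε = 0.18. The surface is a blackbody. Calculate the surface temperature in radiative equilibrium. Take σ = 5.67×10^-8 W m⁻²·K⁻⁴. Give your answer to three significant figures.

The planet radiates to space at T_e = [S(1−α)/(4σ)]^(1/4) = 367.5 K.
Surface balance with a leaky layer gives σT_s⁴ = σT_e⁴·2/(2−ε), so T_s = T_e·[2/(2−0.18)]^(1/4) = 376.2 K.

376 kelvin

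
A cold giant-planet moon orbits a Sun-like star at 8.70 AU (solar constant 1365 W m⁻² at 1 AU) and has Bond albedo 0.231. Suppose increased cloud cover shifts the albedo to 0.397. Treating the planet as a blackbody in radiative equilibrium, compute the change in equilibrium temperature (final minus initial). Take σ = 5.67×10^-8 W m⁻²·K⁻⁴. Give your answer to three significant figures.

-5.22 K

Flux at the orbit: S = 1365/(8.70)² = 18.03 W m⁻².
Before: T₁ = [18.03·0.769/(4σ)]^(1/4) = 88.43 K.
Final:   T₂ = [S(1−0.397)/(4σ)]^(1/4) = 83.21 K.
ΔT = T₂ − T₁ = -5.216 K.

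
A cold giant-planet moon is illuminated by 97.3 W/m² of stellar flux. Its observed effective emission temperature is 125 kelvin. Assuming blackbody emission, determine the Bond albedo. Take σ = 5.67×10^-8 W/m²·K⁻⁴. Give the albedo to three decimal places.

0.431

From σT⁴ = S(1−α)/4 we invert for α: 1−α = 4σT⁴/S.
4σT⁴ = 4·5.67×10⁻⁸·(125)⁴ = 55.37 W/m².
Hence α = 1 − 55.37/97.30 = 0.4309.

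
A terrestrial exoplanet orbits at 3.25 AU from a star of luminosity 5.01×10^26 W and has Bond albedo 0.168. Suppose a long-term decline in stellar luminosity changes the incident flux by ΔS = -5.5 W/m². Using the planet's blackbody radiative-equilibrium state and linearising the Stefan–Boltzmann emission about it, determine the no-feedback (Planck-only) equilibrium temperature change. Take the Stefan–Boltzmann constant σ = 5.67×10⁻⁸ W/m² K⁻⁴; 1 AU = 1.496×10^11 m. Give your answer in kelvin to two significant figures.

-1.3 K

Orbital distance: d = 3.25 AU = 4.862×10^11 m.
Flux at the orbit: S = L/(4πd²) = 5.01×10^26/(4π·(4.86×10^11)²) = 168.7 W/m².
Reference equilibrium: T_e = [S(1−α)/(4σ)]^(1/4) = 157.7 K.
ΔF = Δ[S(1−α)]/4 = (1−0.168)·-5.5/4 = -1.144 W/m².
The Planck feedback parameter is 4σT_e³ = 0.8897 W/m²/K.
ΔT₀ = ΔF/λ_P = -1.144/0.8897 = -1.29 K.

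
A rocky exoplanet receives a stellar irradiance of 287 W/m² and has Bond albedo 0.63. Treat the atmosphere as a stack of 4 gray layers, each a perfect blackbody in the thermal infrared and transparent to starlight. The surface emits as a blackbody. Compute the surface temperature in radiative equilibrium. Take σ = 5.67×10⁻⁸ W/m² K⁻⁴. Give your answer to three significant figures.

220 K

The effective emission temperature is T_e = [S(1−α)/(4σ)]^¼ = 147.1 K.
Layer-by-layer balance gives σT_s⁴ = (N+1)σT_e⁴, so T_s = 5^¼·147.1 = 220.0 K.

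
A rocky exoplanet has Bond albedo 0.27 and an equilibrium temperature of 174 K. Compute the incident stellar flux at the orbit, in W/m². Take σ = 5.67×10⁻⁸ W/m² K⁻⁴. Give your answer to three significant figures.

285 W/m²

Invert the energy balance for S: S = 4σT⁴/(1−α).
σT⁴ = 5.67×10⁻⁸·(174)⁴ = 51.97 W/m².
S = 4·51.97/0.73 = 284.8 W/m².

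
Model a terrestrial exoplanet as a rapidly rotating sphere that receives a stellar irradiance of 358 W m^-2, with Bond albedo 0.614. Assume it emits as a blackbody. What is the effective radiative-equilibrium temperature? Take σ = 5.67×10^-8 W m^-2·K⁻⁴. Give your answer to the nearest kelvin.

Absorbed flux (global mean): S(1−α)/4 = 358.0·0.386/4 = 34.55 W m^-2.
Set σT⁴ = 34.55 → T = (34.55/σ)^(1/4) = 157.1 K.

157 kelvin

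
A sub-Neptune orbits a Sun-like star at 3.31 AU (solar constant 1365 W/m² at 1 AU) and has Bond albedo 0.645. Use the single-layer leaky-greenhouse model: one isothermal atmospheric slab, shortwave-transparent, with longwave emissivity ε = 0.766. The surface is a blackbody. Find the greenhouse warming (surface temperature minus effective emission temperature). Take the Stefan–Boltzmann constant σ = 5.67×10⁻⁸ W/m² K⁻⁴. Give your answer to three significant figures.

Irradiance scales as 1/d², so S = 1365 W/m² × (1/3.31)² = 124.6 W/m².
Effective emission temperature (TOA balance): σT_e⁴ = S(1−α)/4 = 11.06 W/m² → T_e = 118.2 K.
The surface balance (absorbed SW + ε·downward IR = σT_s⁴) with T_a⁴ = T_s⁴/2 reduces to T_s = T_e·[2/(2−ε)]^¼ = 133.3 K.
Greenhouse warming: T_s − T_e = 15.16 K.

15.2 kelvin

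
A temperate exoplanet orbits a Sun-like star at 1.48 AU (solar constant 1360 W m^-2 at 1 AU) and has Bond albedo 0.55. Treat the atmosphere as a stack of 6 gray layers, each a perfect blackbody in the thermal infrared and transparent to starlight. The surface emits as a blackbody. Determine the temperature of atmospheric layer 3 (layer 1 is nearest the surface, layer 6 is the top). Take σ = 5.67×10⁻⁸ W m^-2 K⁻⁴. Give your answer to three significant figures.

By the inverse-square law, S = 1360/1.48² = 620.9 W m^-2.
The effective emission temperature is T_e = [S(1−α)/(4σ)]^¼ = 187.3 K.
Each opaque layer satisfies 2T_j⁴ = T_{j−1}⁴ + T_{j+1}⁴, giving T_k⁴ = (N+1−k)T_e⁴.
T_3 = (4)^(1/4)·187.3 = 264.9 K.

265 K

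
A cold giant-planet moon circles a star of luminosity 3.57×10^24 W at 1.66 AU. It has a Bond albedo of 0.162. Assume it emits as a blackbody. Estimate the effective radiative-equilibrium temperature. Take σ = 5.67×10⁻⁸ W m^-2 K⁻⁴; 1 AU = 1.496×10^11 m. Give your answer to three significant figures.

Orbital distance: d = 1.66 AU = 2.483×10^11 m.
S = L/(4πd²) = 4.607 W m^-2.
The planet absorbs (1−α)S over its disc πR² and re-emits over 4πR², so the mean absorbed flux is (1−0.162)·4.607/4 = 0.9651 W m^-2.
In equilibrium σT⁴ equals this, so T = 64.23 K.

64.2 K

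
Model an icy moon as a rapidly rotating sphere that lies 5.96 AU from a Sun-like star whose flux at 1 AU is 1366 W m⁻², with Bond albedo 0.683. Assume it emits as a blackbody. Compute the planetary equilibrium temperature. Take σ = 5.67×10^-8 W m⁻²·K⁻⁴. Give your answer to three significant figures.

85.6 K

Irradiance scales as 1/d², so S = 1366 W m⁻² × (1/5.96)² = 38.46 W m⁻².
Absorbed flux (global mean): S(1−α)/4 = 38.46·0.317/4 = 3.048 W m⁻².
In equilibrium σT⁴ equals this, so T = 85.62 K.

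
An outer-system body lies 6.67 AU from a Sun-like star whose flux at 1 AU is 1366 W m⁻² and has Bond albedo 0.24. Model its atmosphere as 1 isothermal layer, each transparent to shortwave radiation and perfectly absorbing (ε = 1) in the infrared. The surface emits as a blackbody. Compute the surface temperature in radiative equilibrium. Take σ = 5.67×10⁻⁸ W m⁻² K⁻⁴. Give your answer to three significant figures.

Irradiance scales as 1/d², so S = 1366 W m⁻² × (1/6.67)² = 30.70 W m⁻².
Top-of-atmosphere balance: σT_e⁴ = S(1−α)/4 = 5.834 W m⁻² → T_e = 100.7 K.
For an N-layer opaque stack, T_s⁴ = (N+1)T_e⁴, hence T_s = (2)^(1/4)×100.7 K = 119.8 K.

120 kelvin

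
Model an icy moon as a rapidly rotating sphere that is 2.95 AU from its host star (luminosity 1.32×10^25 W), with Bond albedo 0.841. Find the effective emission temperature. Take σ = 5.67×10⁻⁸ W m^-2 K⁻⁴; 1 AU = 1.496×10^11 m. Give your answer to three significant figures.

44.1 K

Orbital distance: d = 2.95 AU = 4.413×10^11 m.
S = L/(4πd²) = 5.393 W m^-2.
Absorbed flux (global mean): S(1−α)/4 = 5.393·0.159/4 = 0.2144 W m^-2.
In equilibrium σT⁴ equals this, so T = 44.10 K.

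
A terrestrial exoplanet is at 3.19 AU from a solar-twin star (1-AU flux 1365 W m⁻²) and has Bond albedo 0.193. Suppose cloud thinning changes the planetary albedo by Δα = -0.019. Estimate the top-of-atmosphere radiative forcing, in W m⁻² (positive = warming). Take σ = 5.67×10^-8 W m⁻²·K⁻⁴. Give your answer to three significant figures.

By the inverse-square law, S = 1365/3.19² = 134.1 W m⁻².
ΔF = −(S/4)Δα = −(134.1/4)×(-0.019) = 0.6372 W m⁻².

0.637 W m⁻²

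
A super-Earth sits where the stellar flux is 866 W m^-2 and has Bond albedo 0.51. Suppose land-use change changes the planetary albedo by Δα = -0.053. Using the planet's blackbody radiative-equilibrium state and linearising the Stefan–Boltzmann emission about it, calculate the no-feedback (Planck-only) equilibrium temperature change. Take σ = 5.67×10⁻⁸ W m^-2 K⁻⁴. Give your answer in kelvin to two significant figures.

5.6 K

Reference equilibrium: T_e = [S(1−α)/(4σ)]^(1/4) = 208.0 K.
The change in absorbed flux is Δ[S(1−α)/4] = −SΔα/4 = 11.47 W m^-2.
The Planck feedback parameter is 4σT_e³ = 2.040 W m^-2/K.
So ΔT₀ = 11.47/2.040 = 5.62 K.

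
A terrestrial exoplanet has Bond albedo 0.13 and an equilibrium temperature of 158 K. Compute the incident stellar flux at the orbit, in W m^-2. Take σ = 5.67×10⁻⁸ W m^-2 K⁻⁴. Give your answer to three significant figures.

162 W m^-2

From S(1−α)/4 = σT⁴: S = 4σT⁴/(1−α).
The emitted flux is σT⁴ = 35.34 W m^-2.
So S = 4×35.34/(1−0.13) = 162.5 W m^-2.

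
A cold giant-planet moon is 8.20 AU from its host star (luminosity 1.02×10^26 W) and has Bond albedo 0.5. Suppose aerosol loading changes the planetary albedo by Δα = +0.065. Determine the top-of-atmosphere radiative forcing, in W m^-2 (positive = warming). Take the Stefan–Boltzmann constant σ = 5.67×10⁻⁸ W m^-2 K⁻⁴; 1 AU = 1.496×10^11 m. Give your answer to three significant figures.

d = 8.20 × 1.496×10^11 m = 1.227×10^12 m.
S = L/(4πd²) = 5.394 W m^-2.
TOA radiative forcing: ΔF = −S·Δα/4 = −5.394·(+0.065)/4 = -0.08765 W m^-2.

-0.0877 W m^-2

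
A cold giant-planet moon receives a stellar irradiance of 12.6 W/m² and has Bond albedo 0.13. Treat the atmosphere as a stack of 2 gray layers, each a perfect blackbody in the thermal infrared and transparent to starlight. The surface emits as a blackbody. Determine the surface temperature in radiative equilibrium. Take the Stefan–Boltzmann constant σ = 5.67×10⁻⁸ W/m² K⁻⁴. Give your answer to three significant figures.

Top-of-atmosphere balance: σT_e⁴ = S(1−α)/4 = 2.740 W/m² → T_e = 83.38 K.
For an N-layer opaque stack, T_s⁴ = (N+1)T_e⁴, hence T_s = (3)^(1/4)×83.38 K = 109.7 K.

110 kelvin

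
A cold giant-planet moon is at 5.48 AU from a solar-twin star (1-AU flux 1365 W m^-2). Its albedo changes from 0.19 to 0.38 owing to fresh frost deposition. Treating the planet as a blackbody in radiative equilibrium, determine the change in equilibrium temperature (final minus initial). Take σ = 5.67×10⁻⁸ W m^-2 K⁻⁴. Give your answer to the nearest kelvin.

-7 K

By the inverse-square law, S = 1365/5.48² = 45.45 W m^-2.
Before: T₁ = [45.45·0.81/(4σ)]^(1/4) = 112.9 K.
After:  T₂ = [45.45·0.62/(4σ)]^(1/4) = 105.6 K.
ΔT = T₂ − T₁ = -7.297 K.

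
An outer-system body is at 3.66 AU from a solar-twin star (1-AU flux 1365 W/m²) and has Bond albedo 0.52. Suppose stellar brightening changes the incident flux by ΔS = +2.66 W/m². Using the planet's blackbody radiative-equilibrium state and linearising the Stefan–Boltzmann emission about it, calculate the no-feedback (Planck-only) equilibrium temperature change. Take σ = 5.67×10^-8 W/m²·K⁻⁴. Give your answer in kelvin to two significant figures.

Flux at the orbit: S = 1365/(3.66)² = 101.9 W/m².
Unperturbed T_e = [101.9·(1−0.52)/(4σ)]^¼ = 121.2 K.
ΔF = Δ[S(1−α)]/4 = (1−0.52)·+2.66/4 = 0.3192 W/m².
Linearising σT⁴ gives d(σT⁴)/dT = 4σT_e³ = 0.4036 W/m² per K.
ΔT₀ = ΔF/λ_P = 0.3192/0.4036 = 0.791 K.

0.79 kelvin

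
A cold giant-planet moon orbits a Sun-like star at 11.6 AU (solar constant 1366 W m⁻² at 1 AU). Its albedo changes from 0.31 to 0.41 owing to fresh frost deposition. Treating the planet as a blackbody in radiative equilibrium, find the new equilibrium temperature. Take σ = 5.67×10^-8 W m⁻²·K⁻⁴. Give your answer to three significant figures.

71.7 K

By the inverse-square law, S = 1366/11.6² = 10.15 W m⁻².
New equilibrium: T₂ = [(1−0.41)·10.15/(4σ)]^(1/4) = 71.69 K.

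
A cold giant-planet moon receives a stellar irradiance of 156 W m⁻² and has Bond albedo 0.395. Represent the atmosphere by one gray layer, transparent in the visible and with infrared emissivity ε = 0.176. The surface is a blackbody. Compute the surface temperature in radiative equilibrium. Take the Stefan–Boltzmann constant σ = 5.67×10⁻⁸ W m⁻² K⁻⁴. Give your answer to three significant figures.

Effective emission temperature (TOA balance): σT_e⁴ = S(1−α)/4 = 23.59 W m⁻² → T_e = 142.8 K.
Surface balance with a leaky layer gives σT_s⁴ = σT_e⁴·2/(2−ε), so T_s = T_e·[2/(2−0.176)]^(1/4) = 146.2 K.

146 kelvin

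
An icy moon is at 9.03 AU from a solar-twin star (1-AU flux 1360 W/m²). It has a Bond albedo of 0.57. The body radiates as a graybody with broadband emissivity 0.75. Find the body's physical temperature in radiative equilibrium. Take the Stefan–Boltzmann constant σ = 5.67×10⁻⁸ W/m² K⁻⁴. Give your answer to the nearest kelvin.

81 K

Flux at the orbit: S = 1360/(9.03)² = 16.68 W/m².
Absorbed flux (global mean): S(1−α)/4 = 16.68·0.43/4 = 1.793 W/m².
Radiative balance εσT⁴ = 1.793 gives T = [1.793/(0.75·σ)]^(1/4) = 80.58 K.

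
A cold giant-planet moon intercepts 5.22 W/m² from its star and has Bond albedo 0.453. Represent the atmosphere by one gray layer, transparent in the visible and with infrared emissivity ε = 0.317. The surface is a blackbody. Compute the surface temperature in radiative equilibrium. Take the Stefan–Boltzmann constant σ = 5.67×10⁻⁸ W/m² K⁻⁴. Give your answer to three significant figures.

62.2 kelvin

At the top of the atmosphere, σT_e⁴ = S(1−α)/4 = 0.7138 W/m², giving T_e = 59.57 K.
Surface balance with a leaky layer gives σT_s⁴ = σT_e⁴·2/(2−ε), so T_s = T_e·[2/(2−0.317)]^(1/4) = 62.19 K.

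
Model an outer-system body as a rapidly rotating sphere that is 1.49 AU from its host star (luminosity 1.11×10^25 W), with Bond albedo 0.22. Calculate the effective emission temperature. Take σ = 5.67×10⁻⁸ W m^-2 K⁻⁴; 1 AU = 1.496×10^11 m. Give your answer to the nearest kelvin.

d = 1.49 × 1.496×10^11 m = 2.229×10^11 m.
Flux at the orbit: S = L/(4πd²) = 1.11×10^25/(4π·(2.23×10^11)²) = 17.78 W m^-2.
The planet absorbs (1−α)S over its disc πR² and re-emits over 4πR², so the mean absorbed flux is (1−0.22)·17.78/4 = 3.467 W m^-2.
Set σT⁴ = 3.467 → T = (3.467/σ)^(1/4) = 88.43 K.

88 K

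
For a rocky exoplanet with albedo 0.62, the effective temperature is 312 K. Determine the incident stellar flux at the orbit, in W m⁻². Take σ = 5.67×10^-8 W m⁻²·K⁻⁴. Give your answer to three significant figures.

Invert the energy balance for S: S = 4σT⁴/(1−α).
The emitted flux is σT⁴ = 537.3 W m⁻².
So S = 4×537.3/(1−0.62) = 5656 W m⁻².

5660 W m⁻²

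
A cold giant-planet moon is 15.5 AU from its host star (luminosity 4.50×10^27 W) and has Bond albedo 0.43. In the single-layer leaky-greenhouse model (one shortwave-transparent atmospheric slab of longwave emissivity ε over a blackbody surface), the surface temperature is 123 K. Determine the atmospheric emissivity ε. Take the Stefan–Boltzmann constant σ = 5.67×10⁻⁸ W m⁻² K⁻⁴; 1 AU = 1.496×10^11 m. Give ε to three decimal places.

0.537

Orbital distance: d = 15.5 AU = 2.319×10^12 m.
S = L/(4πd²) = 66.60 W m⁻².
Effective temperature: T_e = [S(1−α)/(4σ)]^(1/4) = 113.7 K.
Since (2−ε)/2 = (T_e/T_s)⁴ = 0.7313, ε = 0.5374.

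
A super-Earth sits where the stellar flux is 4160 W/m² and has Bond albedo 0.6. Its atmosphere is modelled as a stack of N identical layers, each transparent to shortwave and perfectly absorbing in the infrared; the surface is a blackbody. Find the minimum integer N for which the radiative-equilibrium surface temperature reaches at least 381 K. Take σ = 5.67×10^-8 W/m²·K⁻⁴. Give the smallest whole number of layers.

Top-of-atmosphere balance: σT_e⁴ = S(1−α)/4 = 416.0 W/m² → T_e = 292.7 K.
T_s = (N+1)^(1/4)·T_e ≥ 381 K requires N+1 ≥ (T_s/T_e)⁴ = (381/292.7)⁴ = 2.872.
Rounding up, N = 2.

2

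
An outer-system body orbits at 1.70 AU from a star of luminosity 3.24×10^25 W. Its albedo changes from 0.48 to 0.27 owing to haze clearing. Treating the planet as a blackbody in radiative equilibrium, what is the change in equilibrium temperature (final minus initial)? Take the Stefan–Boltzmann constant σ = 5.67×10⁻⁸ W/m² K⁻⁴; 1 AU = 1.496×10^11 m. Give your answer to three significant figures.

8.65 kelvin

Orbital distance: d = 1.70 AU = 2.543×10^11 m.
Spreading L over a sphere of radius d: S = 3.24×10^25/(4π·2.54×10^11²) = 39.86 W/m².
Initial: T₁ = [S(1−0.48)/(4σ)]^(1/4) = 97.78 K.
After:  T₂ = [39.86·0.73/(4σ)]^(1/4) = 106.4 K.
ΔT = T₂ − T₁ = 8.654 K.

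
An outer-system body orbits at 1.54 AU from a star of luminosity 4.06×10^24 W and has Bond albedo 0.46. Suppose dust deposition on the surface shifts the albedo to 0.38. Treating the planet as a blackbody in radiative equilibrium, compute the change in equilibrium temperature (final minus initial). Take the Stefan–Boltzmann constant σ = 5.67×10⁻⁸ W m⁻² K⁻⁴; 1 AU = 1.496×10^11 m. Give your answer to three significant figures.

2.17 K

d = 1.54 × 1.496×10^11 m = 2.304×10^11 m.
Flux at the orbit: S = L/(4πd²) = 4.06×10^24/(4π·(2.30×10^11)²) = 6.087 W m⁻².
With α = 0.46, T₁ = 61.70 K.
After:  T₂ = [6.087·0.62/(4σ)]^(1/4) = 63.87 K.
ΔT = T₂ − T₁ = 2.168 K.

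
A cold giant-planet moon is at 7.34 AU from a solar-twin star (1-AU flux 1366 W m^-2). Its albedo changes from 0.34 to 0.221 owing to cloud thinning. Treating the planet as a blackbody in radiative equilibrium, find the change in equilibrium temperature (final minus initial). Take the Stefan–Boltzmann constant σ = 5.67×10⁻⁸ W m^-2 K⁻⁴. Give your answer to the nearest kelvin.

4 kelvin

By the inverse-square law, S = 1366/7.34² = 25.35 W m^-2.
Before: T₁ = [25.35·0.66/(4σ)]^(1/4) = 92.68 K.
With α = 0.221, T₂ = 96.60 K.
ΔT = T₂ − T₁ = 3.922 K.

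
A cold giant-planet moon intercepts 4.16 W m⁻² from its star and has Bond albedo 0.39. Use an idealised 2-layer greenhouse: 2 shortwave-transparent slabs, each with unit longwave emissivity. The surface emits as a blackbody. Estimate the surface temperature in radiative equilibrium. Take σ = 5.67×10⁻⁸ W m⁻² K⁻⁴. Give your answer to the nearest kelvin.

76 kelvin

OLR = S(1−α)/4 = 0.6344 W m⁻²; the top layer radiates at T_e = 57.84 K.
With N = 2 opaque layers, T_s = (N+1)^(1/4)·T_e = 3^(1/4)·57.84 = 76.12 K.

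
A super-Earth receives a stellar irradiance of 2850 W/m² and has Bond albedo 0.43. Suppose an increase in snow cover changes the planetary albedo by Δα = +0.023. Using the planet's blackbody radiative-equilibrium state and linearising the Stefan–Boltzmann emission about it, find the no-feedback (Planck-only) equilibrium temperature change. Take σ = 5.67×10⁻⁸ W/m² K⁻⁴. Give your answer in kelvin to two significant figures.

-2.9 K

Reference equilibrium: T_e = [S(1−α)/(4σ)]^(1/4) = 290.9 K.
ΔF = −(S/4)Δα = −(2850/4)×(+0.023) = -16.39 W/m².
The Planck feedback parameter is 4σT_e³ = 5.584 W/m²/K.
ΔT₀ = ΔF/λ_P = -16.39/5.584 = -2.93 K.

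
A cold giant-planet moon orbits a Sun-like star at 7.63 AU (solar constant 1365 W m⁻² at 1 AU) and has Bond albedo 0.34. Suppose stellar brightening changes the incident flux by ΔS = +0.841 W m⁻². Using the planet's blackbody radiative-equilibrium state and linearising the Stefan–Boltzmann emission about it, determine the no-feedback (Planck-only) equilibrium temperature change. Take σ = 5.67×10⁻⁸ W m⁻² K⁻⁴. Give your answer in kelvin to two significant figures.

Flux at the orbit: S = 1365/(7.63)² = 23.45 W m⁻².
Reference equilibrium: T_e = [S(1−α)/(4σ)]^(1/4) = 90.89 K.
TOA radiative forcing: ΔF = (1−α)ΔS/4 = 0.66·(+0.841)/4 = 0.1388 W m⁻².
Linearising σT⁴ gives d(σT⁴)/dT = 4σT_e³ = 0.1703 W m⁻² per K.
So ΔT₀ = 0.1388/0.1703 = 0.815 K.

0.81 kelvin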